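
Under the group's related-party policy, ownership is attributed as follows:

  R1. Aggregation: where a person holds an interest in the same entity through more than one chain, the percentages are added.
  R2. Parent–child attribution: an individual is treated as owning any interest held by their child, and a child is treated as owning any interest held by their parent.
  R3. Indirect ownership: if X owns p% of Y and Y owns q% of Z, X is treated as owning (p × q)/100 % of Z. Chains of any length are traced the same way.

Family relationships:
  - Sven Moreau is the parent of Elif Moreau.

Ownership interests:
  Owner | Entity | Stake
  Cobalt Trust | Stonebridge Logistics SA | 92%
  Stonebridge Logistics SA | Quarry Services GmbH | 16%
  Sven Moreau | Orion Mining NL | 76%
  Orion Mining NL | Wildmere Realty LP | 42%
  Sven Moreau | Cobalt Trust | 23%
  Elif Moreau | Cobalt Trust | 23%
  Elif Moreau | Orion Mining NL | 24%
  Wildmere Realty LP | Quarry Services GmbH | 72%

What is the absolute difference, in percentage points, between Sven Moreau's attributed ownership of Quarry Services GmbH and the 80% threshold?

42.9888

By parent–child attribution (R2), Sven Moreau is treated as also owning Elif Moreau's interest in Cobalt Trust, giving 23% + 23% = 46%.
By parent–child attribution (R2), Sven Moreau is treated as also owning Elif Moreau's interest in Orion Mining NL, giving 76% + 24% = 100%.
Chain via Cobalt Trust → Stonebridge Logistics SA (R3): 46% × 92% × 16% = 6.7712% of Quarry Services GmbH.
Chain via Orion Mining NL → Wildmere Realty LP (R3): 100% × 42% × 72% = 30.24% of Quarry Services GmbH.
Aggregating (R1): 6.7712% + 30.24% = 37.0112%.
37.0112% falls short of the 80% threshold by 42.9888 percentage points.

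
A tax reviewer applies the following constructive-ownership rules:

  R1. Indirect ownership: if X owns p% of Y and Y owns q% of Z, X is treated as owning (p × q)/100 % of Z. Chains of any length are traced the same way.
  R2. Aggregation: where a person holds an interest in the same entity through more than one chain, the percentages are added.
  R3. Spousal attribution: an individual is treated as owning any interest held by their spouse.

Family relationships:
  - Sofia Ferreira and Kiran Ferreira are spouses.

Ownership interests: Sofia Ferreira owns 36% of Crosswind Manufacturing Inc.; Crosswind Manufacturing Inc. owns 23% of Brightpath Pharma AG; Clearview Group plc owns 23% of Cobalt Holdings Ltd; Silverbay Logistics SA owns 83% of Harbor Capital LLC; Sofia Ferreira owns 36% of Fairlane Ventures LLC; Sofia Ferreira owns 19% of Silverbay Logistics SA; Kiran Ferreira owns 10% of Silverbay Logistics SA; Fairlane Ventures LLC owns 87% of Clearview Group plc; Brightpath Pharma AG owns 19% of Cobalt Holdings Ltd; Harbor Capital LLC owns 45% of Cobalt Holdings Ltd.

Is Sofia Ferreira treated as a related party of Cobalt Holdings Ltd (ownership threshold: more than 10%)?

Yes

By spousal attribution (R3), Sofia Ferreira is treated as also owning Kiran Ferreira's interest in Silverbay Logistics SA, giving 19% + 10% = 29%.
Chain via Crosswind Manufacturing Inc. → Brightpath Pharma AG (R1): 36% × 23% × 19% = 1.5732% of Cobalt Holdings Ltd.
Chain via Silverbay Logistics SA → Harbor Capital LLC (R1): 29% × 83% × 45% = 10.8315% of Cobalt Holdings Ltd.
Chain via Fairlane Ventures LLC → Clearview Group plc (R1): 36% × 87% × 23% = 7.2036% of Cobalt Holdings Ltd.
Aggregating (R2): 1.5732% + 10.8315% + 7.2036% = 19.6083%.
19.6083% exceeds the 10% threshold, so Sofia is a related party to Cobalt Holdings Ltd.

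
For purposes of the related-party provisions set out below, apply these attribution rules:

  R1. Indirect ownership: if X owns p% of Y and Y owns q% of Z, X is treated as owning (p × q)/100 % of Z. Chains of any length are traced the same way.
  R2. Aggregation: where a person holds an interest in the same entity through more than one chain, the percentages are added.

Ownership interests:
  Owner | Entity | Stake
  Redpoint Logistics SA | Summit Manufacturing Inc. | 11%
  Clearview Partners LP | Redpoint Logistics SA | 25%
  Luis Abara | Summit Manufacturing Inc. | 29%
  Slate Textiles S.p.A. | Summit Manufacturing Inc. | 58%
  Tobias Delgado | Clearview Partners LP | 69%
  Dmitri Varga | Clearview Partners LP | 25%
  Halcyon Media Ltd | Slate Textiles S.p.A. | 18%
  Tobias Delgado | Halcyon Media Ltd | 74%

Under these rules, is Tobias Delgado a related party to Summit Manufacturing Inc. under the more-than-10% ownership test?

No

Chain via Clearview Partners LP → Redpoint Logistics SA (R1): 69% × 25% × 11% = 1.8975% of Summit Manufacturing Inc.
Chain via Halcyon Media Ltd → Slate Textiles S.p.A. (R1): 74% × 18% × 58% = 7.7256% of Summit Manufacturing Inc.
Aggregating (R2): 1.8975% + 7.7256% = 9.6231%.
9.6231% does not exceed the 10% threshold, so Tobias is not a related party to Summit Manufacturing Inc.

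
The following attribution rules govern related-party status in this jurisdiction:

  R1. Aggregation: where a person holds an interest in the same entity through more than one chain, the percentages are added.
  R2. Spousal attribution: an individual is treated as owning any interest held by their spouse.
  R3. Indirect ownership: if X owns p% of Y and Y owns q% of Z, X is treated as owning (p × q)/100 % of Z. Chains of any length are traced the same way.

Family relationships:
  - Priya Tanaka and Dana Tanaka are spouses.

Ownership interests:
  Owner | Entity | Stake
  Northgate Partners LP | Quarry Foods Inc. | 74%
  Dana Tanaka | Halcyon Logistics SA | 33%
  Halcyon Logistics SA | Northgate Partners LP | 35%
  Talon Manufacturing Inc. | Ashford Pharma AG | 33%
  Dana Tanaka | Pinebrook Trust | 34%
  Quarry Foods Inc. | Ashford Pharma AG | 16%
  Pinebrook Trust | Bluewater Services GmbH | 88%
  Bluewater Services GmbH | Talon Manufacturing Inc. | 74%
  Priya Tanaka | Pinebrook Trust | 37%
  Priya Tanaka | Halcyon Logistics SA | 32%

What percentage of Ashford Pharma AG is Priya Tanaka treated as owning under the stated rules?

By spousal attribution (R2), Priya Tanaka is treated as also owning Dana Tanaka's interest in Pinebrook Trust, giving 37% + 34% = 71%.
By spousal attribution (R2), Priya Tanaka is treated as also owning Dana Tanaka's interest in Halcyon Logistics SA, giving 32% + 33% = 65%.
Chain via Pinebrook Trust → Bluewater Services GmbH → Talon Manufacturing Inc. (R3): 71% × 88% × 74% × 33% = 15.257616% of Ashford Pharma AG.
Chain via Halcyon Logistics SA → Northgate Partners LP → Quarry Foods Inc. (R3): 65% × 35% × 74% × 16% = 2.6936% of Ashford Pharma AG.
Aggregating (R1): 15.257616% + 2.6936% = 17.951216%.

17.951216%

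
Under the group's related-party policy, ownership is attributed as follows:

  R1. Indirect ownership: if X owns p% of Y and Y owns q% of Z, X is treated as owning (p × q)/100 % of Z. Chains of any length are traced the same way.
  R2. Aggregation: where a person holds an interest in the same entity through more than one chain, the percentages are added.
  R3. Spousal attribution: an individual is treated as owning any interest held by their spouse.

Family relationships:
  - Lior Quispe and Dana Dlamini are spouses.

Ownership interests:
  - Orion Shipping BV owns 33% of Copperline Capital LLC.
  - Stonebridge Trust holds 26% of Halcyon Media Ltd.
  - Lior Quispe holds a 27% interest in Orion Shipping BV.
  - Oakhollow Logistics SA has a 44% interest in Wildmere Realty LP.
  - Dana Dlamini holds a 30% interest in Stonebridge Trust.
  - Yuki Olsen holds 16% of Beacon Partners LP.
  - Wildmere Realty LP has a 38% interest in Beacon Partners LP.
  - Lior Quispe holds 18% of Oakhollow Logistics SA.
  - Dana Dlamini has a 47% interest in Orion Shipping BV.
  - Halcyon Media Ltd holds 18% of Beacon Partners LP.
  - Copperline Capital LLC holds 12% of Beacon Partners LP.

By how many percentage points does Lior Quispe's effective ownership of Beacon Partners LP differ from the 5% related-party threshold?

By spousal attribution (R3), Lior Quispe is treated as also owning Dana Dlamini's interest in Orion Shipping BV, giving 27% + 47% = 74%.
By spousal attribution (R3), Lior Quispe is treated as owning Dana Dlamini's 30% interest in Stonebridge Trust.
Chain via Orion Shipping BV → Copperline Capital LLC (R1): 74% × 33% × 12% = 2.9304% of Beacon Partners LP.
Chain via Oakhollow Logistics SA → Wildmere Realty LP (R1): 18% × 44% × 38% = 3.0096% of Beacon Partners LP.
Chain via Stonebridge Trust → Halcyon Media Ltd (R1): 30% × 26% × 18% = 1.404% of Beacon Partners LP.
Aggregating (R2): 2.9304% + 3.0096% + 1.404% = 7.344%.
7.344% exceeds the 5% threshold by 2.344 percentage points.

2.344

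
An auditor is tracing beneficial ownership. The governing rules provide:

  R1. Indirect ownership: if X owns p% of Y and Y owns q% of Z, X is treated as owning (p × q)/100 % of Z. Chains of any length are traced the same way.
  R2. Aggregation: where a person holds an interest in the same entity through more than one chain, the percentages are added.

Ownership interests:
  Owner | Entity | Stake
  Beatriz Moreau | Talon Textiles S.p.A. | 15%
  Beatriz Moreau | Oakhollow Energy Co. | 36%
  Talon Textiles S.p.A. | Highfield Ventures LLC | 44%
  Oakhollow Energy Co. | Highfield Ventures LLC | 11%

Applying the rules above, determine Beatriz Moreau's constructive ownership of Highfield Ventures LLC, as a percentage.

Chain via Oakhollow Energy Co. (R1): 36% × 11% = 3.96% of Highfield Ventures LLC.
Chain via Talon Textiles S.p.A. (R1): 15% × 44% = 6.6% of Highfield Ventures LLC.
Aggregating (R2): 3.96% + 6.6% = 10.56%.

10.56%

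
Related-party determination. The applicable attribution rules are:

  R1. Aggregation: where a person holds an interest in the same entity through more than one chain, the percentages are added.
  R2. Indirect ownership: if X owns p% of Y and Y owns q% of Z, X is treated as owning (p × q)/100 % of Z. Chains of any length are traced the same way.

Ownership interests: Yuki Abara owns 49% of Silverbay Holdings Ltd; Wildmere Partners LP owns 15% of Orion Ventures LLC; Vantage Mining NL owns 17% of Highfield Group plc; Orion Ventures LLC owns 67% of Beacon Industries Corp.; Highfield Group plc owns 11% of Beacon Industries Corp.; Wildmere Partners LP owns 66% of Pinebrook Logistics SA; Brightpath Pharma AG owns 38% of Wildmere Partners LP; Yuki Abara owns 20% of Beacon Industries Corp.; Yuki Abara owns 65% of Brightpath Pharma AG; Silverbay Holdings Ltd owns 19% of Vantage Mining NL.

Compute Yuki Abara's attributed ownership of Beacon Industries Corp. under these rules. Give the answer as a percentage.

Chain via Brightpath Pharma AG → Wildmere Partners LP → Orion Ventures LLC (R2): 65% × 38% × 15% × 67% = 2.48235% of Beacon Industries Corp.
Chain via Silverbay Holdings Ltd → Vantage Mining NL → Highfield Group plc (R2): 49% × 19% × 17% × 11% = 0.174097% of Beacon Industries Corp.
Direct interest in Beacon Industries Corp: 20%.
Aggregating (R1): 2.48235% + 0.174097% + 20% = 22.656447%.

22.656447%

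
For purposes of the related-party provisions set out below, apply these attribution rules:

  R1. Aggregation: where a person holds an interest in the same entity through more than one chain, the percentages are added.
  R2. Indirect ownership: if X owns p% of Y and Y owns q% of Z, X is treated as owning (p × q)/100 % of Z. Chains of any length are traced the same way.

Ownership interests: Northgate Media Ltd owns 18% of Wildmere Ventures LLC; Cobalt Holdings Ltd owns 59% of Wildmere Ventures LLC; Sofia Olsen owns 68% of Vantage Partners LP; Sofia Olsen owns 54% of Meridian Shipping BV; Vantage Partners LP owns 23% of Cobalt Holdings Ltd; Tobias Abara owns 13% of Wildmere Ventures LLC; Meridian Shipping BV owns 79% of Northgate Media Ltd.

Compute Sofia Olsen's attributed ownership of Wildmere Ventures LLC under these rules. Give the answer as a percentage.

Chain via Vantage Partners LP → Cobalt Holdings Ltd (R2): 68% × 23% × 59% = 9.2276% of Wildmere Ventures LLC.
Chain via Meridian Shipping BV → Northgate Media Ltd (R2): 54% × 79% × 18% = 7.6788% of Wildmere Ventures LLC.
Aggregating (R1): 9.2276% + 7.6788% = 16.9064%.

16.9064%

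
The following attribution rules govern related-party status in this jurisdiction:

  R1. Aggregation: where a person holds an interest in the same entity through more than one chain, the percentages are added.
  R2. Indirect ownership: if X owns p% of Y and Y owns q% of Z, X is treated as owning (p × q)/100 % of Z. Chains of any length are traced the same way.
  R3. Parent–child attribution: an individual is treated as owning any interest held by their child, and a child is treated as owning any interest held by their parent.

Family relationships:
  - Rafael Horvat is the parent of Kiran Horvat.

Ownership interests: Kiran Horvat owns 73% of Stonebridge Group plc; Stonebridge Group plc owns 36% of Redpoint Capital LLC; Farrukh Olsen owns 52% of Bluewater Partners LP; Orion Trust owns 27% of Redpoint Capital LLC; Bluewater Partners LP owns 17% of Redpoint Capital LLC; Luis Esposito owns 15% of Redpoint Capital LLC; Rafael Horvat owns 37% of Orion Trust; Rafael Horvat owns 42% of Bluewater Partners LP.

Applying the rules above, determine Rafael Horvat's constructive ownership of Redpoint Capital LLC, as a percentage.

43.41%

By parent–child attribution (R3), Rafael Horvat is treated as owning Kiran Horvat's 73% interest in Stonebridge Group plc.
Chain via Orion Trust (R2): 37% × 27% = 9.99% of Redpoint Capital LLC.
Chain via Bluewater Partners LP (R2): 42% × 17% = 7.14% of Redpoint Capital LLC.
Chain via Stonebridge Group plc (R2): 73% × 36% = 26.28% of Redpoint Capital LLC.
Aggregating (R1): 9.99% + 7.14% + 26.28% = 43.41%.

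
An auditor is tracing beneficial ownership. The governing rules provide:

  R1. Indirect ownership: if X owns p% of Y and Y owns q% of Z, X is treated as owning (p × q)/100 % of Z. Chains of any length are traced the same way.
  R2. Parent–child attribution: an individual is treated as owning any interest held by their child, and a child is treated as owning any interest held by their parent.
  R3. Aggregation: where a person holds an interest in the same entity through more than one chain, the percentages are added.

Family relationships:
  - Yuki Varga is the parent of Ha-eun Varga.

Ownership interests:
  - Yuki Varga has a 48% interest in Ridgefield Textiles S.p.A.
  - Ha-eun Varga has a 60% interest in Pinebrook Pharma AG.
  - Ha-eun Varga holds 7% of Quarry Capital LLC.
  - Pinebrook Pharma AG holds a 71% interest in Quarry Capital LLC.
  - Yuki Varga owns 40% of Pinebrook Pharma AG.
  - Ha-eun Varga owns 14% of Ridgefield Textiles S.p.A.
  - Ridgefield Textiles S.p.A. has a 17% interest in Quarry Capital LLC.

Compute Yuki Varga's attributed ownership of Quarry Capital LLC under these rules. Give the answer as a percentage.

88.54%

By parent–child attribution (R2), Yuki Varga is treated as also owning Ha-eun Varga's interest in Pinebrook Pharma AG, giving 40% + 60% = 100%.
By parent–child attribution (R2), Yuki Varga is treated as also owning Ha-eun Varga's interest in Ridgefield Textiles S.p.A, giving 48% + 14% = 62%.
By parent–child attribution (R2), Yuki Varga is treated as owning Ha-eun Varga's 7% interest in Quarry Capital LLC.
Chain via Pinebrook Pharma AG (R1): 100% × 71% = 71% of Quarry Capital LLC.
Chain via Ridgefield Textiles S.p.A. (R1): 62% × 17% = 10.54% of Quarry Capital LLC.
Direct interest in Quarry Capital LLC: 7%.
Aggregating (R3): 71% + 10.54% + 7% = 88.54%.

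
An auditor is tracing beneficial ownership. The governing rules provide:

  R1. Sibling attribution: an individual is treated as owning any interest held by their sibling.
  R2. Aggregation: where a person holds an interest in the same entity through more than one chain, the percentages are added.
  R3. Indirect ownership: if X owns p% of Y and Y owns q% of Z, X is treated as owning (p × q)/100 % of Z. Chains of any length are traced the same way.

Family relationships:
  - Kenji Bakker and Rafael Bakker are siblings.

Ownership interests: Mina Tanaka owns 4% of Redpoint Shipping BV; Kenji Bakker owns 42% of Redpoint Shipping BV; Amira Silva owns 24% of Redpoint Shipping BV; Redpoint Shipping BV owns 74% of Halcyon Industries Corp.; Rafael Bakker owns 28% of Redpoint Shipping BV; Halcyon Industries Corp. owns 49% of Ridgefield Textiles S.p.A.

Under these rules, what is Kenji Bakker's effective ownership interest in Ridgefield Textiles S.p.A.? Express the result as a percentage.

25.382%

By sibling attribution (R1), Kenji Bakker is treated as also owning Rafael Bakker's interest in Redpoint Shipping BV, giving 42% + 28% = 70%.
Chain via Redpoint Shipping BV → Halcyon Industries Corp. (R3): 70% × 74% × 49% = 25.382% of Ridgefield Textiles S.p.A.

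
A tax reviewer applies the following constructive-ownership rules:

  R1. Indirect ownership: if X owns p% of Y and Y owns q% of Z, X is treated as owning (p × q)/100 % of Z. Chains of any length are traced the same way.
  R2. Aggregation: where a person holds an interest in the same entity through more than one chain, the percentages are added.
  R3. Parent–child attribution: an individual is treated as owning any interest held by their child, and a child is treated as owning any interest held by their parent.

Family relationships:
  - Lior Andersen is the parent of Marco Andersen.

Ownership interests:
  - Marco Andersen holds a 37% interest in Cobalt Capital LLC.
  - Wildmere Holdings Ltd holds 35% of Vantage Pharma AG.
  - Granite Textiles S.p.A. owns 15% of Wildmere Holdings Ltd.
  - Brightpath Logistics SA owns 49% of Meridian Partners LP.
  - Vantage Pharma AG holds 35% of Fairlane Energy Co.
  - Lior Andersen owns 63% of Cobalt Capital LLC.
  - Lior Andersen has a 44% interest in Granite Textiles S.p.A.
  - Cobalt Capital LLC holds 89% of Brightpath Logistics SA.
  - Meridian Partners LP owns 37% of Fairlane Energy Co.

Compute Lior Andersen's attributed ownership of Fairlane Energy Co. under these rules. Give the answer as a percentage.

16.9442%

By parent–child attribution (R3), Lior Andersen is treated as also owning Marco Andersen's interest in Cobalt Capital LLC, giving 63% + 37% = 100%.
Chain via Granite Textiles S.p.A. → Wildmere Holdings Ltd → Vantage Pharma AG (R1): 44% × 15% × 35% × 35% = 0.8085% of Fairlane Energy Co.
Chain via Cobalt Capital LLC → Brightpath Logistics SA → Meridian Partners LP (R1): 100% × 89% × 49% × 37% = 16.1357% of Fairlane Energy Co.
Aggregating (R2): 0.8085% + 16.1357% = 16.9442%.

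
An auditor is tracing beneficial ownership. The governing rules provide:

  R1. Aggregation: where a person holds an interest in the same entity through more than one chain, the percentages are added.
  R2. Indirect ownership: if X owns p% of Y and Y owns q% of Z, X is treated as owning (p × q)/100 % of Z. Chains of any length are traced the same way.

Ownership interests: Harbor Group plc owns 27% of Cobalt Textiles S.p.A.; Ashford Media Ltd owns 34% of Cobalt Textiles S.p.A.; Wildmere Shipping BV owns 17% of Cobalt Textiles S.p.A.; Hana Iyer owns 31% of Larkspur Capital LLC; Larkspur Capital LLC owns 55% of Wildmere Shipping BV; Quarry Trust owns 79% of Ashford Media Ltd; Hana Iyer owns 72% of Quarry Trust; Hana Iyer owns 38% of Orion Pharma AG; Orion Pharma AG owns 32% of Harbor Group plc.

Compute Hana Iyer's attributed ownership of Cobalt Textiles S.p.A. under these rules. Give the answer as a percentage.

25.5209%

Chain via Quarry Trust → Ashford Media Ltd (R2): 72% × 79% × 34% = 19.3392% of Cobalt Textiles S.p.A.
Chain via Orion Pharma AG → Harbor Group plc (R2): 38% × 32% × 27% = 3.2832% of Cobalt Textiles S.p.A.
Chain via Larkspur Capital LLC → Wildmere Shipping BV (R2): 31% × 55% × 17% = 2.8985% of Cobalt Textiles S.p.A.
Aggregating (R1): 19.3392% + 3.2832% + 2.8985% = 25.5209%.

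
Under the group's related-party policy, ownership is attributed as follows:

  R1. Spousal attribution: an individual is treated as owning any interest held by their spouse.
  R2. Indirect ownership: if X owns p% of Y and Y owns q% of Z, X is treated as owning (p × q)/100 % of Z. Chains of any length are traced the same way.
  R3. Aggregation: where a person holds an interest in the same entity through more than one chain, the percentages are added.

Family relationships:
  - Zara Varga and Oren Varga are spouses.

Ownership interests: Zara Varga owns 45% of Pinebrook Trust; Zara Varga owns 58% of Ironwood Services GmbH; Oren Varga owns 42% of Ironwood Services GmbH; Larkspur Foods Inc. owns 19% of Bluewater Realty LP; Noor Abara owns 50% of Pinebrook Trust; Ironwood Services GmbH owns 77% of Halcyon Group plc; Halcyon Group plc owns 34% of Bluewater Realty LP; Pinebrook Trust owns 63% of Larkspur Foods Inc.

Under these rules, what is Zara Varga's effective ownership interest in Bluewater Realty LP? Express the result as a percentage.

31.5665%

By spousal attribution (R1), Zara Varga is treated as also owning Oren Varga's interest in Ironwood Services GmbH, giving 58% + 42% = 100%.
Chain via Ironwood Services GmbH → Halcyon Group plc (R2): 100% × 77% × 34% = 26.18% of Bluewater Realty LP.
Chain via Pinebrook Trust → Larkspur Foods Inc. (R2): 45% × 63% × 19% = 5.3865% of Bluewater Realty LP.
Aggregating (R3): 26.18% + 5.3865% = 31.5665%.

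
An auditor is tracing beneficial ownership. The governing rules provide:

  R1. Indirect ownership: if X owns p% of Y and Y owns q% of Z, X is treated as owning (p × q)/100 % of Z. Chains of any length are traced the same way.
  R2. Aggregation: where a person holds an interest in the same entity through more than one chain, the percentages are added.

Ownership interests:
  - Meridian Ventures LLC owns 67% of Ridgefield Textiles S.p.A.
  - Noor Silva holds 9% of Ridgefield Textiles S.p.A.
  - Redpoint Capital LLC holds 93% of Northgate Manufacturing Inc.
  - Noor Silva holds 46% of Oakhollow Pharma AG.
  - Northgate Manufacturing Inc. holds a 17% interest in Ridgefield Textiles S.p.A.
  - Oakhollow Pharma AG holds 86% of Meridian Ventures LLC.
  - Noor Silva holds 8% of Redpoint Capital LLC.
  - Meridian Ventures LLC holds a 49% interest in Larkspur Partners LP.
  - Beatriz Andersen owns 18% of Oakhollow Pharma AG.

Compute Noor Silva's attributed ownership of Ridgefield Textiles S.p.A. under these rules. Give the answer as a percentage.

36.77%

Chain via Redpoint Capital LLC → Northgate Manufacturing Inc. (R1): 8% × 93% × 17% = 1.2648% of Ridgefield Textiles S.p.A.
Chain via Oakhollow Pharma AG → Meridian Ventures LLC (R1): 46% × 86% × 67% = 26.5052% of Ridgefield Textiles S.p.A.
Direct interest in Ridgefield Textiles S.p.A: 9%.
Aggregating (R2): 1.2648% + 26.5052% + 9% = 36.77%.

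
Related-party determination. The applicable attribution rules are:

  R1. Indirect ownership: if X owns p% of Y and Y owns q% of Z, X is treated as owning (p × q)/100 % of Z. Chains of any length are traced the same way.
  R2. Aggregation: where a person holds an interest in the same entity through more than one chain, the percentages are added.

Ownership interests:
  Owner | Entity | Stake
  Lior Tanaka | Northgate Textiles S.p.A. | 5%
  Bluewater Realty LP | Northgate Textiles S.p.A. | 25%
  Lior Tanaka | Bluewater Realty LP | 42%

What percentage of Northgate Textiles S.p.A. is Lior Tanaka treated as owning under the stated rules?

Chain via Bluewater Realty LP (R1): 42% × 25% = 10.5% of Northgate Textiles S.p.A.
Direct interest in Northgate Textiles S.p.A: 5%.
Aggregating (R2): 10.5% + 5% = 15.5%.

15.5%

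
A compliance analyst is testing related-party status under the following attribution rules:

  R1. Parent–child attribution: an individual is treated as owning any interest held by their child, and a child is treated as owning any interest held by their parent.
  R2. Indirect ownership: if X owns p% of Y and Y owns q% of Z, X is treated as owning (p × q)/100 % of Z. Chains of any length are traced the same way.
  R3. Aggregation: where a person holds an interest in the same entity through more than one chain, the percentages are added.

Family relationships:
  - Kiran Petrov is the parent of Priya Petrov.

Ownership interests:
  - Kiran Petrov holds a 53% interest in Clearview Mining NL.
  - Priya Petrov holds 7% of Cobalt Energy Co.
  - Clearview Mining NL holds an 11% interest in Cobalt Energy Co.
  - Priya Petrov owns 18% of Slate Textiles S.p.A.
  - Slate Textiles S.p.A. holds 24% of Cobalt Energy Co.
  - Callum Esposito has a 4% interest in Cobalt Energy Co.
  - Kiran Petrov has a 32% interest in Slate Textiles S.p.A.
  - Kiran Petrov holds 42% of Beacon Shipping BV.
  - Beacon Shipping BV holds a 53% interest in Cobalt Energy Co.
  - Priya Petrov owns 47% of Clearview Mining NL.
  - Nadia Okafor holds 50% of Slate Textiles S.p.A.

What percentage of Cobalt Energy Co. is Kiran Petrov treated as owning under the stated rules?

By parent–child attribution (R1), Kiran Petrov is treated as also owning Priya Petrov's interest in Slate Textiles S.p.A, giving 32% + 18% = 50%.
By parent–child attribution (R1), Kiran Petrov is treated as also owning Priya Petrov's interest in Clearview Mining NL, giving 53% + 47% = 100%.
By parent–child attribution (R1), Kiran Petrov is treated as owning Priya Petrov's 7% interest in Cobalt Energy Co.
Chain via Slate Textiles S.p.A. (R2): 50% × 24% = 12% of Cobalt Energy Co.
Chain via Beacon Shipping BV (R2): 42% × 53% = 22.26% of Cobalt Energy Co.
Chain via Clearview Mining NL (R2): 100% × 11% = 11% of Cobalt Energy Co.
Direct interest in Cobalt Energy Co: 7%.
Aggregating (R3): 12% + 22.26% + 11% + 7% = 52.26%.

52.26%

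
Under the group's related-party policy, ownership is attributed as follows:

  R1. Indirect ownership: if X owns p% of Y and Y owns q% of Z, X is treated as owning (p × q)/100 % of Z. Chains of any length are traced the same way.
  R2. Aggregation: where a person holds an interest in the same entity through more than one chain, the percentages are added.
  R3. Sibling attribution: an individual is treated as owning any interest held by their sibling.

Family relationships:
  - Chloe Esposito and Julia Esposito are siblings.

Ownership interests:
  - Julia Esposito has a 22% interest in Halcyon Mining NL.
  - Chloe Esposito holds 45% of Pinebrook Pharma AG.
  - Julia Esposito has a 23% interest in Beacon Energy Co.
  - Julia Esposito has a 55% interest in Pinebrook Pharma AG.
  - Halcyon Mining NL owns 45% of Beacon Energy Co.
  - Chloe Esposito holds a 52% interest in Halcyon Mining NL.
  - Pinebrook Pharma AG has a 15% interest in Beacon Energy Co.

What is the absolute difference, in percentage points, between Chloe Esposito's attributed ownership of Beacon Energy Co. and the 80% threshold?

8.7

By sibling attribution (R3), Chloe Esposito is treated as also owning Julia Esposito's interest in Pinebrook Pharma AG, giving 45% + 55% = 100%.
By sibling attribution (R3), Chloe Esposito is treated as also owning Julia Esposito's interest in Halcyon Mining NL, giving 52% + 22% = 74%.
By sibling attribution (R3), Chloe Esposito is treated as owning Julia Esposito's 23% interest in Beacon Energy Co.
Chain via Pinebrook Pharma AG (R1): 100% × 15% = 15% of Beacon Energy Co.
Chain via Halcyon Mining NL (R1): 74% × 45% = 33.3% of Beacon Energy Co.
Direct interest in Beacon Energy Co: 23%.
Aggregating (R2): 15% + 33.3% + 23% = 71.3%.
71.3% falls short of the 80% threshold by 8.7 percentage points.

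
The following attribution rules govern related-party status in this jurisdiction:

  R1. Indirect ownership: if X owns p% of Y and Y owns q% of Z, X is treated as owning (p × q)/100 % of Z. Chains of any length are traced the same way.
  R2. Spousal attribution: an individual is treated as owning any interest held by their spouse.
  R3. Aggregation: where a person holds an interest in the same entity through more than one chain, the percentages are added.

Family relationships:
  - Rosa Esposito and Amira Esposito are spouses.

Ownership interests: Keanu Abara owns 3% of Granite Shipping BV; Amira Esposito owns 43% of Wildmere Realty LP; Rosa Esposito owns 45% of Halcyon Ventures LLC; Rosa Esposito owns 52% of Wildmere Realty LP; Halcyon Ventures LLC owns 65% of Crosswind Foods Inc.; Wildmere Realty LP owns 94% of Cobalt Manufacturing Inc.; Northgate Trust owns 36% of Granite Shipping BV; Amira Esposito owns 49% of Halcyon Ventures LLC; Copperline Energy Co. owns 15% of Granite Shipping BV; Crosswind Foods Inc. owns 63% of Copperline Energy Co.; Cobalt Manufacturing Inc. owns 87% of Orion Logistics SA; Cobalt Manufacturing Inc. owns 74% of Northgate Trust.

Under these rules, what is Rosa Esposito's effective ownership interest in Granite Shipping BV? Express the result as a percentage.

29.56347%

By spousal attribution (R2), Rosa Esposito is treated as also owning Amira Esposito's interest in Wildmere Realty LP, giving 52% + 43% = 95%.
By spousal attribution (R2), Rosa Esposito is treated as also owning Amira Esposito's interest in Halcyon Ventures LLC, giving 45% + 49% = 94%.
Chain via Wildmere Realty LP → Cobalt Manufacturing Inc. → Northgate Trust (R1): 95% × 94% × 74% × 36% = 23.78952% of Granite Shipping BV.
Chain via Halcyon Ventures LLC → Crosswind Foods Inc. → Copperline Energy Co. (R1): 94% × 65% × 63% × 15% = 5.77395% of Granite Shipping BV.
Aggregating (R3): 23.78952% + 5.77395% = 29.56347%.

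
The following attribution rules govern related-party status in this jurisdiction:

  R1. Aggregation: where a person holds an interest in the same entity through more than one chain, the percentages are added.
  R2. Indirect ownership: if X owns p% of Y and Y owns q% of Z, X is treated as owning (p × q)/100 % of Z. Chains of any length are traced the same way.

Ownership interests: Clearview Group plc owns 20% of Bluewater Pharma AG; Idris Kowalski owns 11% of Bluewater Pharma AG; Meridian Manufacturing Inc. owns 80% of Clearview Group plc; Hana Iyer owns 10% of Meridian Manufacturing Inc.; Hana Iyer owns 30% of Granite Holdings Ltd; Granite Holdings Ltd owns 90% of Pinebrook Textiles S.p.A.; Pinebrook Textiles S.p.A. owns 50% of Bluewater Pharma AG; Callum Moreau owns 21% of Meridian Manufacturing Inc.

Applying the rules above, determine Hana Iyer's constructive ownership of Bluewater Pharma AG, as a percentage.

Chain via Meridian Manufacturing Inc. → Clearview Group plc (R2): 10% × 80% × 20% = 1.6% of Bluewater Pharma AG.
Chain via Granite Holdings Ltd → Pinebrook Textiles S.p.A. (R2): 30% × 90% × 50% = 13.5% of Bluewater Pharma AG.
Aggregating (R1): 1.6% + 13.5% = 15.1%.

15.1%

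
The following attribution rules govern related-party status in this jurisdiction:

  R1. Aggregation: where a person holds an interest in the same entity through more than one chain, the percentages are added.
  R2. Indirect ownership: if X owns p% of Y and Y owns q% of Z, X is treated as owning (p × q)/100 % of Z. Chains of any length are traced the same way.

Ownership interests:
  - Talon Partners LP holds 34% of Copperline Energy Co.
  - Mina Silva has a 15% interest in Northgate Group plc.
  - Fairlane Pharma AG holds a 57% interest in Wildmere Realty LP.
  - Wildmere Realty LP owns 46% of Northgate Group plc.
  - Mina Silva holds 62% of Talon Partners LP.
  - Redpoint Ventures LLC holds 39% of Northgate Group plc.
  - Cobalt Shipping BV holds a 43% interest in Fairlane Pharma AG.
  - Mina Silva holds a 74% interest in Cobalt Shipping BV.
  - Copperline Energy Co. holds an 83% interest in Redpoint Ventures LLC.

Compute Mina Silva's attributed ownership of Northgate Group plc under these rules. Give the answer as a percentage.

Chain via Cobalt Shipping BV → Fairlane Pharma AG → Wildmere Realty LP (R2): 74% × 43% × 57% × 46% = 8.343204% of Northgate Group plc.
Chain via Talon Partners LP → Copperline Energy Co. → Redpoint Ventures LLC (R2): 62% × 34% × 83% × 39% = 6.823596% of Northgate Group plc.
Direct interest in Northgate Group plc: 15%.
Aggregating (R1): 8.343204% + 6.823596% + 15% = 30.1668%.

30.1668%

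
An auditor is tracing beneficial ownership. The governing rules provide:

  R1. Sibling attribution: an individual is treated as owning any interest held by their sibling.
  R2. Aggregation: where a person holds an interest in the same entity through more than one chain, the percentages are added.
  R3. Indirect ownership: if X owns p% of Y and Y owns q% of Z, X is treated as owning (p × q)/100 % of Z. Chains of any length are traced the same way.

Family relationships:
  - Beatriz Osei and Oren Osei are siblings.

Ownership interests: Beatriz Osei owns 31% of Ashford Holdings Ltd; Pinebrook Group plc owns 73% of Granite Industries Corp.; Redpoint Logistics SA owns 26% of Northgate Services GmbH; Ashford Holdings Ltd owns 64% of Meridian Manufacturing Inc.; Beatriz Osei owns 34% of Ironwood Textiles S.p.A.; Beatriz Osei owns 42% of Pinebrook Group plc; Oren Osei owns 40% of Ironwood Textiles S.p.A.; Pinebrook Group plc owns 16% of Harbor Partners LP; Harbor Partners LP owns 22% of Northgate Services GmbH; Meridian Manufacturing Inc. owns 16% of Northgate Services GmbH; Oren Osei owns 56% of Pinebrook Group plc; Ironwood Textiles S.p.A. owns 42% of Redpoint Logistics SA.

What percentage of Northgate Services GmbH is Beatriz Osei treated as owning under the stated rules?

14.7048%

By sibling attribution (R1), Beatriz Osei is treated as also owning Oren Osei's interest in Pinebrook Group plc, giving 42% + 56% = 98%.
By sibling attribution (R1), Beatriz Osei is treated as also owning Oren Osei's interest in Ironwood Textiles S.p.A, giving 34% + 40% = 74%.
Chain via Pinebrook Group plc → Harbor Partners LP (R3): 98% × 16% × 22% = 3.4496% of Northgate Services GmbH.
Chain via Ironwood Textiles S.p.A. → Redpoint Logistics SA (R3): 74% × 42% × 26% = 8.0808% of Northgate Services GmbH.
Chain via Ashford Holdings Ltd → Meridian Manufacturing Inc. (R3): 31% × 64% × 16% = 3.1744% of Northgate Services GmbH.
Aggregating (R2): 3.4496% + 8.0808% + 3.1744% = 14.7048%.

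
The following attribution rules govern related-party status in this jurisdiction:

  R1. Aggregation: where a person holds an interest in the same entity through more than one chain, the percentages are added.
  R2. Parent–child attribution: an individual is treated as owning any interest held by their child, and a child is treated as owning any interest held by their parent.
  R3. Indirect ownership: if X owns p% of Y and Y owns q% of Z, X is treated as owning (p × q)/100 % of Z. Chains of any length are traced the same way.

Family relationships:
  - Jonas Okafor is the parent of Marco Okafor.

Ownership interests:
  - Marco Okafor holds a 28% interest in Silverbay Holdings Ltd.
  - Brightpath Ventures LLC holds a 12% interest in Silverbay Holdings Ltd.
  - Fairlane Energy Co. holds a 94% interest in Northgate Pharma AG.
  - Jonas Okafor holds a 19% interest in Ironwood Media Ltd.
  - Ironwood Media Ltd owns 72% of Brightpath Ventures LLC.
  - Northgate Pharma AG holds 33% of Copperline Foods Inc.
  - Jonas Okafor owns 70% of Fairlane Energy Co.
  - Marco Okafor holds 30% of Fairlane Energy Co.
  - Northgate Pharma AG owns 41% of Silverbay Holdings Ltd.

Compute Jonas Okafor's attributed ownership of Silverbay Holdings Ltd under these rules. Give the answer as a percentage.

By parent–child attribution (R2), Jonas Okafor is treated as also owning Marco Okafor's interest in Fairlane Energy Co, giving 70% + 30% = 100%.
By parent–child attribution (R2), Jonas Okafor is treated as owning Marco Okafor's 28% interest in Silverbay Holdings Ltd.
Chain via Ironwood Media Ltd → Brightpath Ventures LLC (R3): 19% × 72% × 12% = 1.6416% of Silverbay Holdings Ltd.
Chain via Fairlane Energy Co. → Northgate Pharma AG (R3): 100% × 94% × 41% = 38.54% of Silverbay Holdings Ltd.
Direct interest in Silverbay Holdings Ltd: 28%.
Aggregating (R1): 1.6416% + 38.54% + 28% = 68.1816%.

68.1816%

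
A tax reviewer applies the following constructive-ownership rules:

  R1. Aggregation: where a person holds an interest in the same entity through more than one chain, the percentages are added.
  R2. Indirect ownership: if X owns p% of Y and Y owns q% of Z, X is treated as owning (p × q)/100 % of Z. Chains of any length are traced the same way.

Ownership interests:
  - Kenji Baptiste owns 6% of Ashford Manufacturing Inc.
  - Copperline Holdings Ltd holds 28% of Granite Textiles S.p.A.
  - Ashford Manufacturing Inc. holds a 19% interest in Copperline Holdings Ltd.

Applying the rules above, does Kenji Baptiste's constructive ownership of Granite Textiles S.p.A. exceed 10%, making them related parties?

No

Chain via Ashford Manufacturing Inc. → Copperline Holdings Ltd (R2): 6% × 19% × 28% = 0.3192% of Granite Textiles S.p.A.
0.3192% does not exceed the 10% threshold, so Kenji is not a related party to Granite Textiles S.p.A.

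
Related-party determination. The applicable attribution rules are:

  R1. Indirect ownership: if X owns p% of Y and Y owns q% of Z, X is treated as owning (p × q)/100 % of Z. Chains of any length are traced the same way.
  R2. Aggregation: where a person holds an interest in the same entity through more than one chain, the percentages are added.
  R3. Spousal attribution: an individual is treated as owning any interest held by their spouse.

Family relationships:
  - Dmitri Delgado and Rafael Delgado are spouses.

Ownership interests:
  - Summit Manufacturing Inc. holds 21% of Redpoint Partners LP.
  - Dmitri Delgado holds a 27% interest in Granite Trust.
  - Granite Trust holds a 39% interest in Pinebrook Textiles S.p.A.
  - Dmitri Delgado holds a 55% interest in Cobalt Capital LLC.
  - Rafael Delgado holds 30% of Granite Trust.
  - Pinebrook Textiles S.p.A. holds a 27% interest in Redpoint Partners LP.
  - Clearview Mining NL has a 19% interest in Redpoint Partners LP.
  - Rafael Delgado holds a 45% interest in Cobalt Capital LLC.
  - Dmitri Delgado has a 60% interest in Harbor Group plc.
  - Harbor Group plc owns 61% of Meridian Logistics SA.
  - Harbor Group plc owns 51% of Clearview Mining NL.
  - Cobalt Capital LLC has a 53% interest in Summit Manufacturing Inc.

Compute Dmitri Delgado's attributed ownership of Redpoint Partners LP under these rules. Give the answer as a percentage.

22.9461%

By spousal attribution (R3), Dmitri Delgado is treated as also owning Rafael Delgado's interest in Granite Trust, giving 27% + 30% = 57%.
By spousal attribution (R3), Dmitri Delgado is treated as also owning Rafael Delgado's interest in Cobalt Capital LLC, giving 55% + 45% = 100%.
Chain via Granite Trust → Pinebrook Textiles S.p.A. (R1): 57% × 39% × 27% = 6.0021% of Redpoint Partners LP.
Chain via Harbor Group plc → Clearview Mining NL (R1): 60% × 51% × 19% = 5.814% of Redpoint Partners LP.
Chain via Cobalt Capital LLC → Summit Manufacturing Inc. (R1): 100% × 53% × 21% = 11.13% of Redpoint Partners LP.
Aggregating (R2): 6.0021% + 5.814% + 11.13% = 22.9461%.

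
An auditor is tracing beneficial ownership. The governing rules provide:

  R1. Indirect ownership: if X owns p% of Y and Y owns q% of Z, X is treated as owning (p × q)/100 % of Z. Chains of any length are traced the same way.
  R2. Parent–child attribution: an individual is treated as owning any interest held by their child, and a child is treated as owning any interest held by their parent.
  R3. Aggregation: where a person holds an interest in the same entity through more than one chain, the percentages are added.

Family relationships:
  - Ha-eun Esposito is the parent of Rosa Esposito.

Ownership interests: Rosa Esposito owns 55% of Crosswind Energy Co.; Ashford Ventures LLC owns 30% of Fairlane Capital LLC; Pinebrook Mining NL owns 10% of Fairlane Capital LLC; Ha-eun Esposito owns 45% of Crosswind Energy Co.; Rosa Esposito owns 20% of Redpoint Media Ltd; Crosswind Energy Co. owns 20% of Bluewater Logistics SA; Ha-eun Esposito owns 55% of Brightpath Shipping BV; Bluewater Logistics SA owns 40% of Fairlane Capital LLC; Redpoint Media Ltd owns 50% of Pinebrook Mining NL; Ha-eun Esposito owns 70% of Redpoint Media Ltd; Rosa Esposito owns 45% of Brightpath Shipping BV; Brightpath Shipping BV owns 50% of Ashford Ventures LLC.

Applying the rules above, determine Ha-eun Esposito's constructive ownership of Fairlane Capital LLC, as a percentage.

27.5%

By parent–child attribution (R2), Ha-eun Esposito is treated as also owning Rosa Esposito's interest in Crosswind Energy Co, giving 45% + 55% = 100%.
By parent–child attribution (R2), Ha-eun Esposito is treated as also owning Rosa Esposito's interest in Brightpath Shipping BV, giving 55% + 45% = 100%.
By parent–child attribution (R2), Ha-eun Esposito is treated as also owning Rosa Esposito's interest in Redpoint Media Ltd, giving 70% + 20% = 90%.
Chain via Crosswind Energy Co. → Bluewater Logistics SA (R1): 100% × 20% × 40% = 8% of Fairlane Capital LLC.
Chain via Brightpath Shipping BV → Ashford Ventures LLC (R1): 100% × 50% × 30% = 15% of Fairlane Capital LLC.
Chain via Redpoint Media Ltd → Pinebrook Mining NL (R1): 90% × 50% × 10% = 4.5% of Fairlane Capital LLC.
Aggregating (R3): 8% + 15% + 4.5% = 27.5%.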